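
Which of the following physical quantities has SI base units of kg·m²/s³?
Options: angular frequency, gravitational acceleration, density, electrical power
Checking the SI base units of each option:
  angular frequency (ω = 2πf): 1/s  ✗
  gravitational acceleration (g = GM/r²): m/s²  ✗
  density (ρ = m/V): kg/m³  ✗
  electrical power (P = IV): kg·m²/s³  ✓ matches

Only electrical power has units kg·m²/s³.

Answer: electrical power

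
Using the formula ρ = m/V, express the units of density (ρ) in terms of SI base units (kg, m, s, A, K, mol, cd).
Units of each symbol in ρ = m/V:
  m (mass): kg
  V (volume): m³  → in the denominator, contributes 1/m³

Multiplying the contributions: [kg] · [1/m³]
Adding exponents of each base unit: kg: 1, m: -3
SI base units of density: kg/m³

Answer: kg/m³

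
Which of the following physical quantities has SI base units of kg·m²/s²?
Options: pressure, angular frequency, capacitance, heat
Checking the SI base units of each option:
  pressure (P = F/A): kg/(m·s²)  ✗
  angular frequency (ω = 2πf): 1/s  ✗
  capacitance (C = Q/V): s⁴·A²/(kg·m²)  ✗
  heat (Q = mcΔT): kg·m²/s²  ✓ matches

Only heat has units kg·m²/s².

Answer: heat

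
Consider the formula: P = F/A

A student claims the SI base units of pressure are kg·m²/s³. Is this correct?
Units of each symbol in P = F/A:
  F (force): kg·m/s²
  A (area): m²  → in the denominator, contributes 1/m²

Multiplying the contributions: [kg·m/s²] · [1/m²]
Adding exponents of each base unit: kg: 1, m: -1, s: -2
SI base units of pressure: kg/(m·s²)

The claimed units kg·m²/s³ (exponents kg: 1, m: 2, s: -3) do not match the derived units kg/(m·s²) (exponents kg: 1, m: -1, s: -2), so the claim is incorrect.

Answer: No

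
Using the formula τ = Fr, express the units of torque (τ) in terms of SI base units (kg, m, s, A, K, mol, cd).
Units of each symbol in τ = Fr:
  F (force): kg·m/s²
  r (lever arm): m

Multiplying the contributions: [kg·m/s²] · [m]
Adding exponents of each base unit: kg: 1, m: 2, s: -2
SI base units of torque: kg·m²/s²

Answer: kg·m²/s²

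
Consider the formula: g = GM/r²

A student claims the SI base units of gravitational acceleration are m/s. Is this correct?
Units of each symbol in g = GM/r²:
  G (gravitational constant): m³/(kg·s²)
  M (mass): kg
  r (distance): m  → to the power 2 in the denominator, contributes 1/m²

Multiplying the contributions: [m³/(kg·s²)] · [kg] · [1/m²]
Adding exponents of each base unit: m: 1, s: -2
SI base units of gravitational acceleration: m/s²

The claimed units m/s (exponents m: 1, s: -1) do not match the derived units m/s² (exponents m: 1, s: -2), so the claim is incorrect.

Answer: No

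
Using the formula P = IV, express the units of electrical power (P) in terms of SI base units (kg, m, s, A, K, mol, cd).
Units of each symbol in P = IV:
  I (current): A
  V (voltage, in volts): kg·m²/(s³·A)

Multiplying the contributions: [A] · [kg·m²/(s³·A)]
Adding exponents of each base unit: kg: 1, m: 2, s: -3
SI base units of electrical power: kg·m²/s³

Answer: kg·m²/s³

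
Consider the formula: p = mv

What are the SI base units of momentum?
Units of each symbol in p = mv:
  m (mass): kg
  v (velocity): m/s

Multiplying the contributions: [kg] · [m/s]
Adding exponents of each base unit: kg: 1, m: 1, s: -1
SI base units of momentum: kg·m/s

Answer: kg·m/s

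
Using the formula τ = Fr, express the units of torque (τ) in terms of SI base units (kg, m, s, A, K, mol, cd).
Units of each symbol in τ = Fr:
  F (force): kg·m/s²
  r (lever arm): m

Multiplying the contributions: [kg·m/s²] · [m]
Adding exponents of each base unit: kg: 1, m: 2, s: -2
SI base units of torque: kg·m²/s²

Answer: kg·m²/s²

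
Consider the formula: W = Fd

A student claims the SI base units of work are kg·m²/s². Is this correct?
Units of each symbol in W = Fd:
  F (force): kg·m/s²
  d (displacement): m

Multiplying the contributions: [kg·m/s²] · [m]
Adding exponents of each base unit: kg: 1, m: 2, s: -2
SI base units of work: kg·m²/s²

The claimed units kg·m²/s² match the derived units, so the claim is correct.

Answer: Yes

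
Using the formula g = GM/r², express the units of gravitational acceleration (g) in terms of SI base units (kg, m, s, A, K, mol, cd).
Units of each symbol in g = GM/r²:
  G (gravitational constant): m³/(kg·s²)
  M (mass): kg
  r (distance): m  → to the power 2 in the denominator, contributes 1/m²

Multiplying the contributions: [m³/(kg·s²)] · [kg] · [1/m²]
Adding exponents of each base unit: m: 1, s: -2
SI base units of gravitational acceleration: m/s²

Answer: m/s²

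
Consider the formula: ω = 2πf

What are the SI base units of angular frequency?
Units of each symbol in ω = 2πf:
  f (frequency): 1/s
  The factor 2π is dimensionless.

Multiplying the contributions: [1/s]
Adding exponents of each base unit: s: -1
SI base units of angular frequency: 1/s

Answer: 1/s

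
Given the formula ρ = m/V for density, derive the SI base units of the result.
Units of each symbol in ρ = m/V:
  m (mass): kg
  V (volume): m³  → in the denominator, contributes 1/m³

Multiplying the contributions: [kg] · [1/m³]
Adding exponents of each base unit: kg: 1, m: -3
SI base units of density: kg/m³

Answer: kg/m³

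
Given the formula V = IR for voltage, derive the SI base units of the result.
Units of each symbol in V = IR:
  I (current): A
  R (resistance, in ohms): kg·m²/(s³·A²)

Multiplying the contributions: [A] · [kg·m²/(s³·A²)]
Adding exponents of each base unit: kg: 1, m: 2, s: -3, A: -1
SI base units of voltage: kg·m²/(s³·A)

Answer: kg·m²/(s³·A)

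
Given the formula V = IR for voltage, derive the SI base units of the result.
Units of each symbol in V = IR:
  I (current): A
  R (resistance, in ohms): kg·m²/(s³·A²)

Multiplying the contributions: [A] · [kg·m²/(s³·A²)]
Adding exponents of each base unit: kg: 1, m: 2, s: -3, A: -1
SI base units of voltage: kg·m²/(s³·A)

Answer: kg·m²/(s³·A)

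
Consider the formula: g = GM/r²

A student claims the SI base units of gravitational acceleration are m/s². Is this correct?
Units of each symbol in g = GM/r²:
  G (gravitational constant): m³/(kg·s²)
  M (mass): kg
  r (distance): m  → to the power 2 in the denominator, contributes 1/m²

Multiplying the contributions: [m³/(kg·s²)] · [kg] · [1/m²]
Adding exponents of each base unit: m: 1, s: -2
SI base units of gravitational acceleration: m/s²

The claimed units m/s² match the derived units, so the claim is correct.

Answer: Yes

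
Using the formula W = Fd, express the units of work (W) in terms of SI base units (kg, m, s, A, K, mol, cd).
Units of each symbol in W = Fd:
  F (force): kg·m/s²
  d (displacement): m

Multiplying the contributions: [kg·m/s²] · [m]
Adding exponents of each base unit: kg: 1, m: 2, s: -2
SI base units of work: kg·m²/s²

Answer: kg·m²/s²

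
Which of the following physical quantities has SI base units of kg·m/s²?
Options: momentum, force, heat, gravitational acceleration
Checking the SI base units of each option:
  momentum (p = mv): kg·m/s  ✗
  force (F = ma): kg·m/s²  ✓ matches
  heat (Q = mcΔT): kg·m²/s²  ✗
  gravitational acceleration (g = GM/r²): m/s²  ✗

Only force has units kg·m/s².

Answer: force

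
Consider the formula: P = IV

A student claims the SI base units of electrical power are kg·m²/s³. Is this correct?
Units of each symbol in P = IV:
  I (current): A
  V (voltage, in volts): kg·m²/(s³·A)

Multiplying the contributions: [A] · [kg·m²/(s³·A)]
Adding exponents of each base unit: kg: 1, m: 2, s: -3
SI base units of electrical power: kg·m²/s³

The claimed units kg·m²/s³ match the derived units, so the claim is correct.

Answer: Yes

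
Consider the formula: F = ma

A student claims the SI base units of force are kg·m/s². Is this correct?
Units of each symbol in F = ma:
  m (mass): kg
  a (acceleration): m/s²

Multiplying the contributions: [kg] · [m/s²]
Adding exponents of each base unit: kg: 1, m: 1, s: -2
SI base units of force: kg·m/s²

The claimed units kg·m/s² match the derived units, so the claim is correct.

Answer: Yes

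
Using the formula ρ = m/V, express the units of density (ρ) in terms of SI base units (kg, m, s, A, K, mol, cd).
Units of each symbol in ρ = m/V:
  m (mass): kg
  V (volume): m³  → in the denominator, contributes 1/m³

Multiplying the contributions: [kg] · [1/m³]
Adding exponents of each base unit: kg: 1, m: -3
SI base units of density: kg/m³

Answer: kg/m³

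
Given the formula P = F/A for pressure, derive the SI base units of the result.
Units of each symbol in P = F/A:
  F (force): kg·m/s²
  A (area): m²  → in the denominator, contributes 1/m²

Multiplying the contributions: [kg·m/s²] · [1/m²]
Adding exponents of each base unit: kg: 1, m: -1, s: -2
SI base units of pressure: kg/(m·s²)

Answer: kg/(m·s²)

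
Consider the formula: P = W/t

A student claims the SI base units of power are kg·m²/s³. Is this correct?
Units of each symbol in P = W/t:
  W (work): kg·m²/s²
  t (time): s  → in the denominator, contributes 1/s

Multiplying the contributions: [kg·m²/s²] · [1/s]
Adding exponents of each base unit: kg: 1, m: 2, s: -3
SI base units of power: kg·m²/s³

The claimed units kg·m²/s³ match the derived units, so the claim is correct.

Answer: Yes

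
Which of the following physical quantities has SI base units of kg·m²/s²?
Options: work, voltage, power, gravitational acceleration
Checking the SI base units of each option:
  work (W = Fd): kg·m²/s²  ✓ matches
  voltage (V = IR): kg·m²/(s³·A)  ✗
  power (P = W/t): kg·m²/s³  ✗
  gravitational acceleration (g = GM/r²): m/s²  ✗

Only work has units kg·m²/s².

Answer: work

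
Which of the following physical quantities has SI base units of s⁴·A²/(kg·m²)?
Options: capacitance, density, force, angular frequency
Checking the SI base units of each option:
  capacitance (C = Q/V): s⁴·A²/(kg·m²)  ✓ matches
  density (ρ = m/V): kg/m³  ✗
  force (F = ma): kg·m/s²  ✗
  angular frequency (ω = 2πf): 1/s  ✗

Only capacitance has units s⁴·A²/(kg·m²).

Answer: capacitance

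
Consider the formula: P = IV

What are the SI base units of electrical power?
Units of each symbol in P = IV:
  I (current): A
  V (voltage, in volts): kg·m²/(s³·A)

Multiplying the contributions: [A] · [kg·m²/(s³·A)]
Adding exponents of each base unit: kg: 1, m: 2, s: -3
SI base units of electrical power: kg·m²/s³

Answer: kg·m²/s³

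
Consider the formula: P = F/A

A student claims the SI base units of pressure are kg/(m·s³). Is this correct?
Units of each symbol in P = F/A:
  F (force): kg·m/s²
  A (area): m²  → in the denominator, contributes 1/m²

Multiplying the contributions: [kg·m/s²] · [1/m²]
Adding exponents of each base unit: kg: 1, m: -1, s: -2
SI base units of pressure: kg/(m·s²)

The claimed units kg/(m·s³) (exponents kg: 1, m: -1, s: -3) do not match the derived units kg/(m·s²) (exponents kg: 1, m: -1, s: -2), so the claim is incorrect.

Answer: No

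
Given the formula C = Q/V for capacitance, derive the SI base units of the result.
Units of each symbol in C = Q/V:
  Q (charge, in coulombs): s·A
  V (voltage, in volts): kg·m²/(s³·A)  → in the denominator, contributes s³·A/(kg·m²)

Multiplying the contributions: [s·A] · [s³·A/(kg·m²)]
Adding exponents of each base unit: kg: -1, m: -2, s: 4, A: 2
SI base units of capacitance: s⁴·A²/(kg·m²)

Answer: s⁴·A²/(kg·m²)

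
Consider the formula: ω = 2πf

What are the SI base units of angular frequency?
Units of each symbol in ω = 2πf:
  f (frequency): 1/s
  The factor 2π is dimensionless.

Multiplying the contributions: [1/s]
Adding exponents of each base unit: s: -1
SI base units of angular frequency: 1/s

Answer: 1/s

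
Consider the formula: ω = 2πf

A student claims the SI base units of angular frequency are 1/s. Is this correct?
Units of each symbol in ω = 2πf:
  f (frequency): 1/s
  The factor 2π is dimensionless.

Multiplying the contributions: [1/s]
Adding exponents of each base unit: s: -1
SI base units of angular frequency: 1/s

The claimed units 1/s match the derived units, so the claim is correct.

Answer: Yes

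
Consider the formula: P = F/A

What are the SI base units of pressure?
Units of each symbol in P = F/A:
  F (force): kg·m/s²
  A (area): m²  → in the denominator, contributes 1/m²

Multiplying the contributions: [kg·m/s²] · [1/m²]
Adding exponents of each base unit: kg: 1, m: -1, s: -2
SI base units of pressure: kg/(m·s²)

Answer: kg/(m·s²)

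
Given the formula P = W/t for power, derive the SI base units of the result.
Units of each symbol in P = W/t:
  W (work): kg·m²/s²
  t (time): s  → in the denominator, contributes 1/s

Multiplying the contributions: [kg·m²/s²] · [1/s]
Adding exponents of each base unit: kg: 1, m: 2, s: -3
SI base units of power: kg·m²/s³

Answer: kg·m²/s³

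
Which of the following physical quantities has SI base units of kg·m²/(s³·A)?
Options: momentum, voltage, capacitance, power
Checking the SI base units of each option:
  momentum (p = mv): kg·m/s  ✗
  voltage (V = IR): kg·m²/(s³·A)  ✓ matches
  capacitance (C = Q/V): s⁴·A²/(kg·m²)  ✗
  power (P = W/t): kg·m²/s³  ✗

Only voltage has units kg·m²/(s³·A).

Answer: voltage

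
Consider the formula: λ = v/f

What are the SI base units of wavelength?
Units of each symbol in λ = v/f:
  v (wave speed): m/s
  f (frequency): 1/s  → in the denominator, contributes s

Multiplying the contributions: [m/s] · [s]
Adding exponents of each base unit: m: 1
SI base units of wavelength: m

Answer: m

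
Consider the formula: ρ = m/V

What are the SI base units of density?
Units of each symbol in ρ = m/V:
  m (mass): kg
  V (volume): m³  → in the denominator, contributes 1/m³

Multiplying the contributions: [kg] · [1/m³]
Adding exponents of each base unit: kg: 1, m: -3
SI base units of density: kg/m³

Answer: kg/m³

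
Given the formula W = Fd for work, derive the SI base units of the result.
Units of each symbol in W = Fd:
  F (force): kg·m/s²
  d (displacement): m

Multiplying the contributions: [kg·m/s²] · [m]
Adding exponents of each base unit: kg: 1, m: 2, s: -2
SI base units of work: kg·m²/s²

Answer: kg·m²/s²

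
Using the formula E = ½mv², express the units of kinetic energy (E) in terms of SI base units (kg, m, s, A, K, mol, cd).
Units of each symbol in E = ½mv²:
  m (mass): kg
  v (speed): m/s  → to the power 2, contributes m²/s²
  The factor ½ is dimensionless.

Multiplying the contributions: [kg] · [m²/s²]
Adding exponents of each base unit: kg: 1, m: 2, s: -2
SI base units of kinetic energy: kg·m²/s²

Answer: kg·m²/s²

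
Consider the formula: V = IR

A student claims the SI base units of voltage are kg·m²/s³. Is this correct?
Units of each symbol in V = IR:
  I (current): A
  R (resistance, in ohms): kg·m²/(s³·A²)

Multiplying the contributions: [A] · [kg·m²/(s³·A²)]
Adding exponents of each base unit: kg: 1, m: 2, s: -3, A: -1
SI base units of voltage: kg·m²/(s³·A)

The claimed units kg·m²/s³ (exponents kg: 1, m: 2, s: -3) do not match the derived units kg·m²/(s³·A) (exponents kg: 1, m: 2, s: -3, A: -1), so the claim is incorrect.

Answer: No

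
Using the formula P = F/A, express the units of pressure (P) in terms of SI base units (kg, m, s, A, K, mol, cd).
Units of each symbol in P = F/A:
  F (force): kg·m/s²
  A (area): m²  → in the denominator, contributes 1/m²

Multiplying the contributions: [kg·m/s²] · [1/m²]
Adding exponents of each base unit: kg: 1, m: -1, s: -2
SI base units of pressure: kg/(m·s²)

Answer: kg/(m·s²)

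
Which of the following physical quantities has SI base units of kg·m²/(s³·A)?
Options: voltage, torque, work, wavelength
Checking the SI base units of each option:
  voltage (V = IR): kg·m²/(s³·A)  ✓ matches
  torque (τ = Fr): kg·m²/s²  ✗
  work (W = Fd): kg·m²/s²  ✗
  wavelength (λ = v/f): m  ✗

Only voltage has units kg·m²/(s³·A).

Answer: voltage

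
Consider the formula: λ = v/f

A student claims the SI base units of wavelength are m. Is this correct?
Units of each symbol in λ = v/f:
  v (wave speed): m/s
  f (frequency): 1/s  → in the denominator, contributes s

Multiplying the contributions: [m/s] · [s]
Adding exponents of each base unit: m: 1
SI base units of wavelength: m

The claimed units m match the derived units, so the claim is correct.

Answer: Yes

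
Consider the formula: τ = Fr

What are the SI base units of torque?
Units of each symbol in τ = Fr:
  F (force): kg·m/s²
  r (lever arm): m

Multiplying the contributions: [kg·m/s²] · [m]
Adding exponents of each base unit: kg: 1, m: 2, s: -2
SI base units of torque: kg·m²/s²

Answer: kg·m²/s²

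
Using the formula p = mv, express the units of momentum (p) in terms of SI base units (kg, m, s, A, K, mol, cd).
Units of each symbol in p = mv:
  m (mass): kg
  v (velocity): m/s

Multiplying the contributions: [kg] · [m/s]
Adding exponents of each base unit: kg: 1, m: 1, s: -1
SI base units of momentum: kg·m/s

Answer: kg·m/s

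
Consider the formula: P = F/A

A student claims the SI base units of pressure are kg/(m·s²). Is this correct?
Units of each symbol in P = F/A:
  F (force): kg·m/s²
  A (area): m²  → in the denominator, contributes 1/m²

Multiplying the contributions: [kg·m/s²] · [1/m²]
Adding exponents of each base unit: kg: 1, m: -1, s: -2
SI base units of pressure: kg/(m·s²)

The claimed units kg/(m·s²) match the derived units, so the claim is correct.

Answer: Yes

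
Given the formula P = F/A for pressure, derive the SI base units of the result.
Units of each symbol in P = F/A:
  F (force): kg·m/s²
  A (area): m²  → in the denominator, contributes 1/m²

Multiplying the contributions: [kg·m/s²] · [1/m²]
Adding exponents of each base unit: kg: 1, m: -1, s: -2
SI base units of pressure: kg/(m·s²)

Answer: kg/(m·s²)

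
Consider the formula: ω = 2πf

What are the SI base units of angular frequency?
Units of each symbol in ω = 2πf:
  f (frequency): 1/s
  The factor 2π is dimensionless.

Multiplying the contributions: [1/s]
Adding exponents of each base unit: s: -1
SI base units of angular frequency: 1/s

Answer: 1/s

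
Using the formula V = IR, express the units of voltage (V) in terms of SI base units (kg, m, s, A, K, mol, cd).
Units of each symbol in V = IR:
  I (current): A
  R (resistance, in ohms): kg·m²/(s³·A²)

Multiplying the contributions: [A] · [kg·m²/(s³·A²)]
Adding exponents of each base unit: kg: 1, m: 2, s: -3, A: -1
SI base units of voltage: kg·m²/(s³·A)

Answer: kg·m²/(s³·A)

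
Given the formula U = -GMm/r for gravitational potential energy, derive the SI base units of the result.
Units of each symbol in U = -GMm/r:
  G (gravitational constant): m³/(kg·s²)
  M (mass): kg
  m (mass): kg
  r (distance): m  → in the denominator, contributes 1/m
  The minus sign does not affect the units.

Multiplying the contributions: [m³/(kg·s²)] · [kg] · [kg] · [1/m]
Adding exponents of each base unit: kg: 1, m: 2, s: -2
SI base units of gravitational potential energy: kg·m²/s²

Answer: kg·m²/s²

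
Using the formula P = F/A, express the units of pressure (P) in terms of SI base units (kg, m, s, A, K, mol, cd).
Units of each symbol in P = F/A:
  F (force): kg·m/s²
  A (area): m²  → in the denominator, contributes 1/m²

Multiplying the contributions: [kg·m/s²] · [1/m²]
Adding exponents of each base unit: kg: 1, m: -1, s: -2
SI base units of pressure: kg/(m·s²)

Answer: kg/(m·s²)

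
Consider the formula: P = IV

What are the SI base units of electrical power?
Units of each symbol in P = IV:
  I (current): A
  V (voltage, in volts): kg·m²/(s³·A)

Multiplying the contributions: [A] · [kg·m²/(s³·A)]
Adding exponents of each base unit: kg: 1, m: 2, s: -3
SI base units of electrical power: kg·m²/s³

Answer: kg·m²/s³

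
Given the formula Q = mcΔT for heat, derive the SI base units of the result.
Units of each symbol in Q = mcΔT:
  m (mass): kg
  c (specific heat capacity, in J/(kg·K)): m²/(s²·K)
  ΔT (temperature change): K

Multiplying the contributions: [kg] · [m²/(s²·K)] · [K]
Adding exponents of each base unit: kg: 1, m: 2, s: -2
SI base units of heat: kg·m²/s²

Answer: kg·m²/s²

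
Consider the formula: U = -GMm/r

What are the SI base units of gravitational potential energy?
Units of each symbol in U = -GMm/r:
  G (gravitational constant): m³/(kg·s²)
  M (mass): kg
  m (mass): kg
  r (distance): m  → in the denominator, contributes 1/m
  The minus sign does not affect the units.

Multiplying the contributions: [m³/(kg·s²)] · [kg] · [kg] · [1/m]
Adding exponents of each base unit: kg: 1, m: 2, s: -2
SI base units of gravitational potential energy: kg·m²/s²

Answer: kg·m²/s²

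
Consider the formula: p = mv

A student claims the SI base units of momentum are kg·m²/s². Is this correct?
Units of each symbol in p = mv:
  m (mass): kg
  v (velocity): m/s

Multiplying the contributions: [kg] · [m/s]
Adding exponents of each base unit: kg: 1, m: 1, s: -1
SI base units of momentum: kg·m/s

The claimed units kg·m²/s² (exponents kg: 1, m: 2, s: -2) do not match the derived units kg·m/s (exponents kg: 1, m: 1, s: -1), so the claim is incorrect.

Answer: No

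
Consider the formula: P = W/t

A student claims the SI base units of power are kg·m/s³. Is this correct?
Units of each symbol in P = W/t:
  W (work): kg·m²/s²
  t (time): s  → in the denominator, contributes 1/s

Multiplying the contributions: [kg·m²/s²] · [1/s]
Adding exponents of each base unit: kg: 1, m: 2, s: -3
SI base units of power: kg·m²/s³

The claimed units kg·m/s³ (exponents kg: 1, m: 1, s: -3) do not match the derived units kg·m²/s³ (exponents kg: 1, m: 2, s: -3), so the claim is incorrect.

Answer: No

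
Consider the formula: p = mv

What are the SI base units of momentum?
Units of each symbol in p = mv:
  m (mass): kg
  v (velocity): m/s

Multiplying the contributions: [kg] · [m/s]
Adding exponents of each base unit: kg: 1, m: 1, s: -1
SI base units of momentum: kg·m/s

Answer: kg·m/s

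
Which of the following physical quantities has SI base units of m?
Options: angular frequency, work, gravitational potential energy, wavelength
Checking the SI base units of each option:
  angular frequency (ω = 2πf): 1/s  ✗
  work (W = Fd): kg·m²/s²  ✗
  gravitational potential energy (U = -GMm/r): kg·m²/s²  ✗
  wavelength (λ = v/f): m  ✓ matches

Only wavelength has units m.

Answer: wavelength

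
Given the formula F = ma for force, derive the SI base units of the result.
Units of each symbol in F = ma:
  m (mass): kg
  a (acceleration): m/s²

Multiplying the contributions: [kg] · [m/s²]
Adding exponents of each base unit: kg: 1, m: 1, s: -2
SI base units of force: kg·m/s²

Answer: kg·m/s²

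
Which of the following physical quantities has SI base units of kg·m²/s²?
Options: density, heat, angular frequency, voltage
Checking the SI base units of each option:
  density (ρ = m/V): kg/m³  ✗
  heat (Q = mcΔT): kg·m²/s²  ✓ matches
  angular frequency (ω = 2πf): 1/s  ✗
  voltage (V = IR): kg·m²/(s³·A)  ✗

Only heat has units kg·m²/s².

Answer: heat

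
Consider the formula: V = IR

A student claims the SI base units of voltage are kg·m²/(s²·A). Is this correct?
Units of each symbol in V = IR:
  I (current): A
  R (resistance, in ohms): kg·m²/(s³·A²)

Multiplying the contributions: [A] · [kg·m²/(s³·A²)]
Adding exponents of each base unit: kg: 1, m: 2, s: -3, A: -1
SI base units of voltage: kg·m²/(s³·A)

The claimed units kg·m²/(s²·A) (exponents kg: 1, m: 2, s: -2, A: -1) do not match the derived units kg·m²/(s³·A) (exponents kg: 1, m: 2, s: -3, A: -1), so the claim is incorrect.

Answer: No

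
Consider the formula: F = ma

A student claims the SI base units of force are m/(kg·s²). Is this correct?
Units of each symbol in F = ma:
  m (mass): kg
  a (acceleration): m/s²

Multiplying the contributions: [kg] · [m/s²]
Adding exponents of each base unit: kg: 1, m: 1, s: -2
SI base units of force: kg·m/s²

The claimed units m/(kg·s²) (exponents kg: -1, m: 1, s: -2) do not match the derived units kg·m/s² (exponents kg: 1, m: 1, s: -2), so the claim is incorrect.

Answer: No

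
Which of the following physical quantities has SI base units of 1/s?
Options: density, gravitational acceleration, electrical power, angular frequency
Checking the SI base units of each option:
  density (ρ = m/V): kg/m³  ✗
  gravitational acceleration (g = GM/r²): m/s²  ✗
  electrical power (P = IV): kg·m²/s³  ✗
  angular frequency (ω = 2πf): 1/s  ✓ matches

Only angular frequency has units 1/s.

Answer: angular frequency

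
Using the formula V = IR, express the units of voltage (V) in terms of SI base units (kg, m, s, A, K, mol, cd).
Units of each symbol in V = IR:
  I (current): A
  R (resistance, in ohms): kg·m²/(s³·A²)

Multiplying the contributions: [A] · [kg·m²/(s³·A²)]
Adding exponents of each base unit: kg: 1, m: 2, s: -3, A: -1
SI base units of voltage: kg·m²/(s³·A)

Answer: kg·m²/(s³·A)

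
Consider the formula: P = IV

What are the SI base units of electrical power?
Units of each symbol in P = IV:
  I (current): A
  V (voltage, in volts): kg·m²/(s³·A)

Multiplying the contributions: [A] · [kg·m²/(s³·A)]
Adding exponents of each base unit: kg: 1, m: 2, s: -3
SI base units of electrical power: kg·m²/s³

Answer: kg·m²/s³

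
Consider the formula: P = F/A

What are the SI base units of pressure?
Units of each symbol in P = F/A:
  F (force): kg·m/s²
  A (area): m²  → in the denominator, contributes 1/m²

Multiplying the contributions: [kg·m/s²] · [1/m²]
Adding exponents of each base unit: kg: 1, m: -1, s: -2
SI base units of pressure: kg/(m·s²)

Answer: kg/(m·s²)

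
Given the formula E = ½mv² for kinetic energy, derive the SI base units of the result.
Units of each symbol in E = ½mv²:
  m (mass): kg
  v (speed): m/s  → to the power 2, contributes m²/s²
  The factor ½ is dimensionless.

Multiplying the contributions: [kg] · [m²/s²]
Adding exponents of each base unit: kg: 1, m: 2, s: -2
SI base units of kinetic energy: kg·m²/s²

Answer: kg·m²/s²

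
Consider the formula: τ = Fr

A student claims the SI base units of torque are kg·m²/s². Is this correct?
Units of each symbol in τ = Fr:
  F (force): kg·m/s²
  r (lever arm): m

Multiplying the contributions: [kg·m/s²] · [m]
Adding exponents of each base unit: kg: 1, m: 2, s: -2
SI base units of torque: kg·m²/s²

The claimed units kg·m²/s² match the derived units, so the claim is correct.

Answer: Yes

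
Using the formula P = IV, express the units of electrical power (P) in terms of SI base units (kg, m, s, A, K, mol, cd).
Units of each symbol in P = IV:
  I (current): A
  V (voltage, in volts): kg·m²/(s³·A)

Multiplying the contributions: [A] · [kg·m²/(s³·A)]
Adding exponents of each base unit: kg: 1, m: 2, s: -3
SI base units of electrical power: kg·m²/s³

Answer: kg·m²/s³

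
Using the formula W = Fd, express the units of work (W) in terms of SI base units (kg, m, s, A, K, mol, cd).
Units of each symbol in W = Fd:
  F (force): kg·m/s²
  d (displacement): m

Multiplying the contributions: [kg·m/s²] · [m]
Adding exponents of each base unit: kg: 1, m: 2, s: -2
SI base units of work: kg·m²/s²

Answer: kg·m²/s²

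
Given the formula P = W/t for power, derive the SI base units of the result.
Units of each symbol in P = W/t:
  W (work): kg·m²/s²
  t (time): s  → in the denominator, contributes 1/s

Multiplying the contributions: [kg·m²/s²] · [1/s]
Adding exponents of each base unit: kg: 1, m: 2, s: -3
SI base units of power: kg·m²/s³

Answer: kg·m²/s³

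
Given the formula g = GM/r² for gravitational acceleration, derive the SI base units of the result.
Units of each symbol in g = GM/r²:
  G (gravitational constant): m³/(kg·s²)
  M (mass): kg
  r (distance): m  → to the power 2 in the denominator, contributes 1/m²

Multiplying the contributions: [m³/(kg·s²)] · [kg] · [1/m²]
Adding exponents of each base unit: m: 1, s: -2
SI base units of gravitational acceleration: m/s²

Answer: m/s²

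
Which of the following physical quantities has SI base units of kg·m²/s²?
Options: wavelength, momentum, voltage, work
Checking the SI base units of each option:
  wavelength (λ = v/f): m  ✗
  momentum (p = mv): kg·m/s  ✗
  voltage (V = IR): kg·m²/(s³·A)  ✗
  work (W = Fd): kg·m²/s²  ✓ matches

Only work has units kg·m²/s².

Answer: work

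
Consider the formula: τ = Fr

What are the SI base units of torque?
Units of each symbol in τ = Fr:
  F (force): kg·m/s²
  r (lever arm): m

Multiplying the contributions: [kg·m/s²] · [m]
Adding exponents of each base unit: kg: 1, m: 2, s: -2
SI base units of torque: kg·m²/s²

Answer: kg·m²/s²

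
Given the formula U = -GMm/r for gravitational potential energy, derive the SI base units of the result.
Units of each symbol in U = -GMm/r:
  G (gravitational constant): m³/(kg·s²)
  M (mass): kg
  m (mass): kg
  r (distance): m  → in the denominator, contributes 1/m
  The minus sign does not affect the units.

Multiplying the contributions: [m³/(kg·s²)] · [kg] · [kg] · [1/m]
Adding exponents of each base unit: kg: 1, m: 2, s: -2
SI base units of gravitational potential energy: kg·m²/s²

Answer: kg·m²/s²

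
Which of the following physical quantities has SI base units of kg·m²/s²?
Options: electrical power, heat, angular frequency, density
Checking the SI base units of each option:
  electrical power (P = IV): kg·m²/s³  ✗
  heat (Q = mcΔT): kg·m²/s²  ✓ matches
  angular frequency (ω = 2πf): 1/s  ✗
  density (ρ = m/V): kg/m³  ✗

Only heat has units kg·m²/s².

Answer: heat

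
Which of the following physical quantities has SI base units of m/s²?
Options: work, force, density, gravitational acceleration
Checking the SI base units of each option:
  work (W = Fd): kg·m²/s²  ✗
  force (F = ma): kg·m/s²  ✗
  density (ρ = m/V): kg/m³  ✗
  gravitational acceleration (g = GM/r²): m/s²  ✓ matches

Only gravitational acceleration has units m/s².

Answer: gravitational acceleration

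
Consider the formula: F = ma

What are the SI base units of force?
Units of each symbol in F = ma:
  m (mass): kg
  a (acceleration): m/s²

Multiplying the contributions: [kg] · [m/s²]
Adding exponents of each base unit: kg: 1, m: 1, s: -2
SI base units of force: kg·m/s²

Answer: kg·m/s²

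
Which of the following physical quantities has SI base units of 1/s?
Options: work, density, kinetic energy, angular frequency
Checking the SI base units of each option:
  work (W = Fd): kg·m²/s²  ✗
  density (ρ = m/V): kg/m³  ✗
  kinetic energy (E = ½mv²): kg·m²/s²  ✗
  angular frequency (ω = 2πf): 1/s  ✓ matches

Only angular frequency has units 1/s.

Answer: angular frequency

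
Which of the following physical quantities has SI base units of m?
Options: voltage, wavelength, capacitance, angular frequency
Checking the SI base units of each option:
  voltage (V = IR): kg·m²/(s³·A)  ✗
  wavelength (λ = v/f): m  ✓ matches
  capacitance (C = Q/V): s⁴·A²/(kg·m²)  ✗
  angular frequency (ω = 2πf): 1/s  ✗

Only wavelength has units m.

Answer: wavelength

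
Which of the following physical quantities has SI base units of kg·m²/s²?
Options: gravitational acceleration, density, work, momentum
Checking the SI base units of each option:
  gravitational acceleration (g = GM/r²): m/s²  ✗
  density (ρ = m/V): kg/m³  ✗
  work (W = Fd): kg·m²/s²  ✓ matches
  momentum (p = mv): kg·m/s  ✗

Only work has units kg·m²/s².

Answer: work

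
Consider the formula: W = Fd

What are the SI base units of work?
Units of each symbol in W = Fd:
  F (force): kg·m/s²
  d (displacement): m

Multiplying the contributions: [kg·m/s²] · [m]
Adding exponents of each base unit: kg: 1, m: 2, s: -2
SI base units of work: kg·m²/s²

Answer: kg·m²/s²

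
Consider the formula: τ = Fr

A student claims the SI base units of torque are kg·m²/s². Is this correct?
Units of each symbol in τ = Fr:
  F (force): kg·m/s²
  r (lever arm): m

Multiplying the contributions: [kg·m/s²] · [m]
Adding exponents of each base unit: kg: 1, m: 2, s: -2
SI base units of torque: kg·m²/s²

The claimed units kg·m²/s² match the derived units, so the claim is correct.

Answer: Yes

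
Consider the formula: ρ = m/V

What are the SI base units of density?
Units of each symbol in ρ = m/V:
  m (mass): kg
  V (volume): m³  → in the denominator, contributes 1/m³

Multiplying the contributions: [kg] · [1/m³]
Adding exponents of each base unit: kg: 1, m: -3
SI base units of density: kg/m³

Answer: kg/m³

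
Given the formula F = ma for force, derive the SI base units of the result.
Units of each symbol in F = ma:
  m (mass): kg
  a (acceleration): m/s²

Multiplying the contributions: [kg] · [m/s²]
Adding exponents of each base unit: kg: 1, m: 1, s: -2
SI base units of force: kg·m/s²

Answer: kg·m/s²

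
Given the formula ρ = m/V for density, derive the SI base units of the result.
Units of each symbol in ρ = m/V:
  m (mass): kg
  V (volume): m³  → in the denominator, contributes 1/m³

Multiplying the contributions: [kg] · [1/m³]
Adding exponents of each base unit: kg: 1, m: -3
SI base units of density: kg/m³

Answer: kg/m³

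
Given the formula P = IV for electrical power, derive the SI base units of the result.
Units of each symbol in P = IV:
  I (current): A
  V (voltage, in volts): kg·m²/(s³·A)

Multiplying the contributions: [A] · [kg·m²/(s³·A)]
Adding exponents of each base unit: kg: 1, m: 2, s: -3
SI base units of electrical power: kg·m²/s³

Answer: kg·m²/s³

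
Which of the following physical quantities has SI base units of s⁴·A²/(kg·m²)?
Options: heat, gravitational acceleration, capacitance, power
Checking the SI base units of each option:
  heat (Q = mcΔT): kg·m²/s²  ✗
  gravitational acceleration (g = GM/r²): m/s²  ✗
  capacitance (C = Q/V): s⁴·A²/(kg·m²)  ✓ matches
  power (P = W/t): kg·m²/s³  ✗

Only capacitance has units s⁴·A²/(kg·m²).

Answer: capacitance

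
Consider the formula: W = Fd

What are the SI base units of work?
Units of each symbol in W = Fd:
  F (force): kg·m/s²
  d (displacement): m

Multiplying the contributions: [kg·m/s²] · [m]
Adding exponents of each base unit: kg: 1, m: 2, s: -2
SI base units of work: kg·m²/s²

Answer: kg·m²/s²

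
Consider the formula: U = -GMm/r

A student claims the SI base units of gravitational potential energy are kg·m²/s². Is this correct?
Units of each symbol in U = -GMm/r:
  G (gravitational constant): m³/(kg·s²)
  M (mass): kg
  m (mass): kg
  r (distance): m  → in the denominator, contributes 1/m
  The minus sign does not affect the units.

Multiplying the contributions: [m³/(kg·s²)] · [kg] · [kg] · [1/m]
Adding exponents of each base unit: kg: 1, m: 2, s: -2
SI base units of gravitational potential energy: kg·m²/s²

The claimed units kg·m²/s² match the derived units, so the claim is correct.

Answer: Yes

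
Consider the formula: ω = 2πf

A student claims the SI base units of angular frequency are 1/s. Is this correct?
Units of each symbol in ω = 2πf:
  f (frequency): 1/s
  The factor 2π is dimensionless.

Multiplying the contributions: [1/s]
Adding exponents of each base unit: s: -1
SI base units of angular frequency: 1/s

The claimed units 1/s match the derived units, so the claim is correct.

Answer: Yes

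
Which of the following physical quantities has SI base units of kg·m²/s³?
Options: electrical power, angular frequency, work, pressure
Checking the SI base units of each option:
  electrical power (P = IV): kg·m²/s³  ✓ matches
  angular frequency (ω = 2πf): 1/s  ✗
  work (W = Fd): kg·m²/s²  ✗
  pressure (P = F/A): kg/(m·s²)  ✗

Only electrical power has units kg·m²/s³.

Answer: electrical power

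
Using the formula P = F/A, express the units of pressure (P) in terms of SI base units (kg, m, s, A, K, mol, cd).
Units of each symbol in P = F/A:
  F (force): kg·m/s²
  A (area): m²  → in the denominator, contributes 1/m²

Multiplying the contributions: [kg·m/s²] · [1/m²]
Adding exponents of each base unit: kg: 1, m: -1, s: -2
SI base units of pressure: kg/(m·s²)

Answer: kg/(m·s²)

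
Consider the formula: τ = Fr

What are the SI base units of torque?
Units of each symbol in τ = Fr:
  F (force): kg·m/s²
  r (lever arm): m

Multiplying the contributions: [kg·m/s²] · [m]
Adding exponents of each base unit: kg: 1, m: 2, s: -2
SI base units of torque: kg·m²/s²

Answer: kg·m²/s²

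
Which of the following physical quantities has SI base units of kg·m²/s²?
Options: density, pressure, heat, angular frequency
Checking the SI base units of each option:
  density (ρ = m/V): kg/m³  ✗
  pressure (P = F/A): kg/(m·s²)  ✗
  heat (Q = mcΔT): kg·m²/s²  ✓ matches
  angular frequency (ω = 2πf): 1/s  ✗

Only heat has units kg·m²/s².

Answer: heat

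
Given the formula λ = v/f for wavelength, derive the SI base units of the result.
Units of each symbol in λ = v/f:
  v (wave speed): m/s
  f (frequency): 1/s  → in the denominator, contributes s

Multiplying the contributions: [m/s] · [s]
Adding exponents of each base unit: m: 1
SI base units of wavelength: m

Answer: m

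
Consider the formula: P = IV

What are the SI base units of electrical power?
Units of each symbol in P = IV:
  I (current): A
  V (voltage, in volts): kg·m²/(s³·A)

Multiplying the contributions: [A] · [kg·m²/(s³·A)]
Adding exponents of each base unit: kg: 1, m: 2, s: -3
SI base units of electrical power: kg·m²/s³

Answer: kg·m²/s³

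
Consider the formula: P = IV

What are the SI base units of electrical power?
Units of each symbol in P = IV:
  I (current): A
  V (voltage, in volts): kg·m²/(s³·A)

Multiplying the contributions: [A] · [kg·m²/(s³·A)]
Adding exponents of each base unit: kg: 1, m: 2, s: -3
SI base units of electrical power: kg·m²/s³

Answer: kg·m²/s³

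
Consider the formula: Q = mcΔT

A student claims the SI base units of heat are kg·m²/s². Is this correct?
Units of each symbol in Q = mcΔT:
  m (mass): kg
  c (specific heat capacity, in J/(kg·K)): m²/(s²·K)
  ΔT (temperature change): K

Multiplying the contributions: [kg] · [m²/(s²·K)] · [K]
Adding exponents of each base unit: kg: 1, m: 2, s: -2
SI base units of heat: kg·m²/s²

The claimed units kg·m²/s² match the derived units, so the claim is correct.

Answer: Yes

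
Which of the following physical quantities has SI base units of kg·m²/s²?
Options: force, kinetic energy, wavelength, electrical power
Checking the SI base units of each option:
  force (F = ma): kg·m/s²  ✗
  kinetic energy (E = ½mv²): kg·m²/s²  ✓ matches
  wavelength (λ = v/f): m  ✗
  electrical power (P = IV): kg·m²/s³  ✗

Only kinetic energy has units kg·m²/s².

Answer: kinetic energy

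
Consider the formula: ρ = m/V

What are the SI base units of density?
Units of each symbol in ρ = m/V:
  m (mass): kg
  V (volume): m³  → in the denominator, contributes 1/m³

Multiplying the contributions: [kg] · [1/m³]
Adding exponents of each base unit: kg: 1, m: -3
SI base units of density: kg/m³

Answer: kg/m³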